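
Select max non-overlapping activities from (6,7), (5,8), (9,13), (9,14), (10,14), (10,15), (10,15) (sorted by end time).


Greedy: pick earliest-ending, then skip overlaps.
Selected (2 activities): [(6, 7), (9, 13)]


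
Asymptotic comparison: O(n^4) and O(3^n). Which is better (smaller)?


quartic grows slower than exponential (base 3)
O(n^4) is asymptotically smaller; O(3^n) grows faster


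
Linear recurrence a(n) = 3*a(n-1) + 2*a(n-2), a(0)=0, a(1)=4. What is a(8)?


Build bottom-up:
...a(6)=1980, a(7)=7052, a(8)=3*7052+2*1980=25116


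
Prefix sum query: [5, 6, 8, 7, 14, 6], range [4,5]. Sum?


Prefix sums: [0, 5, 11, 19, 26, 40, 46]
Sum[4..5] = prefix[6] - prefix[4] = 46 - 26 = 20


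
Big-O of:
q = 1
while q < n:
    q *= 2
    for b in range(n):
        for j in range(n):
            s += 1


Per nesting level: O(log n) * O(n) * O(n) = O(n^2 log n)
Complexity: O(n^2 log n)


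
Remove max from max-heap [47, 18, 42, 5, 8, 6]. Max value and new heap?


Max = 47
Replace root with last, heapify down
Resulting heap: [42, 18, 6, 5, 8]


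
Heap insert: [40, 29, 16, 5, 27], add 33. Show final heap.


Append 33: [40, 29, 16, 5, 27, 33]
Bubble up: swap idx 5(33) with idx 2(16)
Result: [40, 29, 33, 5, 27, 16]


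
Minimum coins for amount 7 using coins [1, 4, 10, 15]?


dp[0]=0; dp[i]=1+min(dp[i-c] for c in coins)
...dp[2]=2, dp[3]=3, dp[4]=1, dp[5]=2, dp[6]=3, dp[7]=4
Minimum coins for 7 = 4


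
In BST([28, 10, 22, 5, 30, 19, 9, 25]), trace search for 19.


BST root = 28
Search for 19: compare at each node
Path: [28, 10, 22, 19]


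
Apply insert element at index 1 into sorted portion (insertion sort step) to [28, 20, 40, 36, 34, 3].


After one pass: [20, 28, 40, 36, 34, 3]


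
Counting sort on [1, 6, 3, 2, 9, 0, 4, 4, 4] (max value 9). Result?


Count array: [1, 1, 1, 1, 3, 0, 1, 0, 0, 1]
Reconstruct: [0, 1, 2, 3, 4, 4, 4, 6, 9]


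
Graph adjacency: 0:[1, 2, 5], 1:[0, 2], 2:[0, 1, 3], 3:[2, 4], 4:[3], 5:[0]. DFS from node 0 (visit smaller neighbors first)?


DFS stack-based: start with [0]
Visit order: [0, 1, 2, 3, 4, 5]


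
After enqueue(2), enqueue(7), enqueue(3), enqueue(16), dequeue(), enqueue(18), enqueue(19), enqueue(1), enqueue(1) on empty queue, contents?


enqueue(2) -> [2]
enqueue(7) -> [2, 7]
enqueue(3) -> [2, 7, 3]
enqueue(16) -> [2, 7, 3, 16]
dequeue() returns 2 -> [7, 3, 16]
enqueue(18) -> [7, 3, 16, 18]
enqueue(19) -> [7, 3, 16, 18, 19]
enqueue(1) -> [7, 3, 16, 18, 19, 1]
enqueue(1) -> [7, 3, 16, 18, 19, 1, 1]
Final queue (front to back): [7, 3, 16, 18, 19, 1, 1]


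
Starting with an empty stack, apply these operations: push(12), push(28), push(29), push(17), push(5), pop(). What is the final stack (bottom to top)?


push(12) -> [12]
push(28) -> [12, 28]
push(29) -> [12, 28, 29]
push(17) -> [12, 28, 29, 17]
push(5) -> [12, 28, 29, 17, 5]
pop() returns 5 -> [12, 28, 29, 17]
Final stack (bottom to top): [12, 28, 29, 17]


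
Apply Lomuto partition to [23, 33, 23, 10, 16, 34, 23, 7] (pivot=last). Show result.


Elements <= 7 go left of pivot.
Result: [7, 33, 23, 10, 16, 34, 23, 23], pivot at index 0


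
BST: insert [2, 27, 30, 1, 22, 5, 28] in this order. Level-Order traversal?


Root = 2; build tree by BST insertion.
Level-Order traversal: [2, 1, 27, 22, 30, 5, 28]


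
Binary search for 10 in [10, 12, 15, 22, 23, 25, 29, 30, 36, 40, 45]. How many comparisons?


Search for 10:
[0,10] mid=5 arr[5]=25
[0,4] mid=2 arr[2]=15
[0,1] mid=0 arr[0]=10
Total: 3 comparisons


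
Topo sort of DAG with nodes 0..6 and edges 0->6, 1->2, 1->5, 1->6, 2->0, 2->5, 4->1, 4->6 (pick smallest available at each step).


Kahn's algorithm, process smallest node first
Order: [3, 4, 1, 2, 0, 5, 6]


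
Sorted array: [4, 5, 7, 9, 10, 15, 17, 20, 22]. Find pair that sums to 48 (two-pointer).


Two pointers: lo=0, hi=8
No pair sums to 48


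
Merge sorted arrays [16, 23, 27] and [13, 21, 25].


Compare heads, take smaller each step.
Merged: [13, 16, 21, 23, 25, 27]


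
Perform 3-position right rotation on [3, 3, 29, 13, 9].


Right rotate by 3: [29, 13, 9, 3, 3]


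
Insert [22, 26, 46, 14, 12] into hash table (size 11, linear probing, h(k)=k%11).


Insertions: 22->slot 0; 26->slot 4; 46->slot 2; 14->slot 3; 12->slot 1
Table: [22, 12, 46, 14, 26, None, None, None, None, None, None]


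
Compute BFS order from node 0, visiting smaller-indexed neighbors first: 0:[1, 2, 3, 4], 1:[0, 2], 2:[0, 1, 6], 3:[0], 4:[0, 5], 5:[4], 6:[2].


BFS queue: start with [0]
Visit order: [0, 1, 2, 3, 4, 6, 5]


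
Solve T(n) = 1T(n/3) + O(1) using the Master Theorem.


a=1, b=3, c=0. log_3(1)=0 = c=0. Case 2: O(n^c log n) = O(log n)
Complexity: O(log n)


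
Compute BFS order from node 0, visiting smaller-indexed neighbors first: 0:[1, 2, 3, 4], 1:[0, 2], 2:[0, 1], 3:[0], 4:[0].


BFS queue: start with [0]
Visit order: [0, 1, 2, 3, 4]


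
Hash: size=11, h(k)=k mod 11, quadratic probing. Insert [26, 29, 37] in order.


Insertions: 26->slot 4; 29->slot 7; 37->slot 5
Table: [None, None, None, None, 26, 37, None, 29, None, None, None]


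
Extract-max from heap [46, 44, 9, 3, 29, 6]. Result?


Max = 46
Replace root with last, heapify down
Resulting heap: [44, 29, 9, 3, 6]


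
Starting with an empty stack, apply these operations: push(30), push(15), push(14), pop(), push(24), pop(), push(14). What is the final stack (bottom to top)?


push(30) -> [30]
push(15) -> [30, 15]
push(14) -> [30, 15, 14]
pop() returns 14 -> [30, 15]
push(24) -> [30, 15, 24]
pop() returns 24 -> [30, 15]
push(14) -> [30, 15, 14]
Final stack (bottom to top): [30, 15, 14]


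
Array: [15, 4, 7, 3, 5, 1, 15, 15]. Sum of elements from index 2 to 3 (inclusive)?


Prefix sums: [0, 15, 19, 26, 29, 34, 35, 50, 65]
Sum[2..3] = prefix[4] - prefix[2] = 29 - 19 = 10


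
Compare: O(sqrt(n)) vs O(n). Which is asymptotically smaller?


sublinear grows slower than linear
O(sqrt(n)) is asymptotically smaller; O(n) grows faster


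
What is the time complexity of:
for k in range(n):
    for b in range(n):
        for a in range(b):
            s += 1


Per nesting level: O(n) * O(n) * O(n) [triangular over b] = O(n^3)
Complexity: O(n^3)


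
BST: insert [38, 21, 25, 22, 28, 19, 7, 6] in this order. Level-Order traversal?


Root = 38; build tree by BST insertion.
Level-Order traversal: [38, 21, 19, 25, 7, 22, 28, 6]


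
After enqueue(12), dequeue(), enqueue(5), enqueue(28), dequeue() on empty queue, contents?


enqueue(12) -> [12]
dequeue() returns 12 -> []
enqueue(5) -> [5]
enqueue(28) -> [5, 28]
dequeue() returns 5 -> [28]
Final queue (front to back): [28]


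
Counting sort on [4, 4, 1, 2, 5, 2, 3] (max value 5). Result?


Count array: [0, 1, 2, 1, 2, 1]
Reconstruct: [1, 2, 2, 3, 4, 4, 5]


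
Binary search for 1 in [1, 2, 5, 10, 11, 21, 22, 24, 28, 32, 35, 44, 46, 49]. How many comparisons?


Search for 1:
[0,13] mid=6 arr[6]=22
[0,5] mid=2 arr[2]=5
[0,1] mid=0 arr[0]=1
Total: 3 comparisons


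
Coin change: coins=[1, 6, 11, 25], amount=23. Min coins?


dp[0]=0; dp[i]=1+min(dp[i-c] for c in coins)
...dp[18]=3, dp[19]=4, dp[20]=5, dp[21]=6, dp[22]=2, dp[23]=3
Minimum coins for 23 = 3


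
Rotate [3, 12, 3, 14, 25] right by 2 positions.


Right rotate by 2: [14, 25, 3, 12, 3]


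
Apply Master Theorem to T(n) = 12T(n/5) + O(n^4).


a=12, b=5, c=4. log_5(12)=1.544 < c=4. Case 3: O(n^c) = O(n^4)
Complexity: O(n^4)


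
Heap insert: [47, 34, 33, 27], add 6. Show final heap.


Append 6: [47, 34, 33, 27, 6]
Bubble up: no swaps needed
Result: [47, 34, 33, 27, 6]


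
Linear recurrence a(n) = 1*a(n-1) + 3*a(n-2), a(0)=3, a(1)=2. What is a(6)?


Build bottom-up:
...a(4)=50, a(5)=101, a(6)=1*101+3*50=251


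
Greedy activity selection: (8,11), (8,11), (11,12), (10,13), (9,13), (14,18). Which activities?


Greedy: pick earliest-ending, then skip overlaps.
Selected (3 activities): [(8, 11), (11, 12), (14, 18)]


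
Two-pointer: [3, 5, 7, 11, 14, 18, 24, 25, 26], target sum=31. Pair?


Two pointers: lo=0, hi=8
Found pair: (5, 26) summing to 31


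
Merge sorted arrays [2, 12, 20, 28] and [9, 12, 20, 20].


Compare heads, take smaller each step.
Merged: [2, 9, 12, 12, 20, 20, 20, 28]


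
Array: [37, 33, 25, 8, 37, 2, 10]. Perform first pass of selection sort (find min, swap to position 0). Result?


After one pass: [2, 33, 25, 8, 37, 37, 10]


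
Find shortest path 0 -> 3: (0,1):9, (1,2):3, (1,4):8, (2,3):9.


Dijkstra from 0:
Distances: {0: 0, 1: 9, 2: 12, 3: 21, 4: 17}
Shortest distance to 3 = 21, path = [0, 1, 2, 3]


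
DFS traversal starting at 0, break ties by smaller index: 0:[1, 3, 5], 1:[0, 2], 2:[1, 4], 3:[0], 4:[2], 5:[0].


DFS stack-based: start with [0]
Visit order: [0, 1, 2, 4, 3, 5]


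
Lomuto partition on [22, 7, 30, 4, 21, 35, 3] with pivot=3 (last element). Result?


Elements <= 3 go left of pivot.
Result: [3, 7, 30, 4, 21, 35, 22], pivot at index 0


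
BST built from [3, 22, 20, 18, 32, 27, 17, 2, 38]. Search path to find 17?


BST root = 3
Search for 17: compare at each node
Path: [3, 22, 20, 18, 17]


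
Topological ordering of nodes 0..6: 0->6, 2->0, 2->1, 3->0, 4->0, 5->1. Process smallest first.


Kahn's algorithm, process smallest node first
Order: [2, 3, 4, 0, 5, 1, 6]


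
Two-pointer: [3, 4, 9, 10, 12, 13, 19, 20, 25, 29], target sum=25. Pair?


Two pointers: lo=0, hi=9
Found pair: (12, 13) summing to 25


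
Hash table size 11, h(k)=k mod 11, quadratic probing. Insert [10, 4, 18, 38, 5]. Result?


Insertions: 10->slot 10; 4->slot 4; 18->slot 7; 38->slot 5; 5->slot 6
Table: [None, None, None, None, 4, 38, 5, 18, None, None, 10]


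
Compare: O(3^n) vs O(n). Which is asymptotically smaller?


linear grows slower than exponential (base 3)
O(n) is asymptotically smaller; O(3^n) grows faster


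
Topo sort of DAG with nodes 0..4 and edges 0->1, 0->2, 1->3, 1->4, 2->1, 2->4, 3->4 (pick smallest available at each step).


Kahn's algorithm, process smallest node first
Order: [0, 2, 1, 3, 4]


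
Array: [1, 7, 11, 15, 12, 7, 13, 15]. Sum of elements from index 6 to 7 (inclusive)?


Prefix sums: [0, 1, 8, 19, 34, 46, 53, 66, 81]
Sum[6..7] = prefix[8] - prefix[6] = 81 - 53 = 28


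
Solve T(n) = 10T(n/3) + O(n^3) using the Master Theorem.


a=10, b=3, c=3. log_3(10)=2.096 < c=3. Case 3: O(n^c) = O(n^3)
Complexity: O(n^3)


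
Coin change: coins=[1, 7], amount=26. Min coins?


dp[0]=0; dp[i]=1+min(dp[i-c] for c in coins)
...dp[21]=3, dp[22]=4, dp[23]=5, dp[24]=6, dp[25]=7, dp[26]=8
Minimum coins for 26 = 8


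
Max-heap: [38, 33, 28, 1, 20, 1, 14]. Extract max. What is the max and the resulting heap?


Max = 38
Replace root with last, heapify down
Resulting heap: [33, 20, 28, 1, 14, 1]


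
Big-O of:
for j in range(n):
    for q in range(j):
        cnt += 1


Per nesting level: O(n) * O(n) [triangular over j] = O(n^2)
Complexity: O(n^2)


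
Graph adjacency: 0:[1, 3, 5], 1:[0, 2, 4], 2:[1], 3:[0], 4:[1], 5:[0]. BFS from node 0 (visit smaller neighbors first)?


BFS queue: start with [0]
Visit order: [0, 1, 3, 5, 2, 4]


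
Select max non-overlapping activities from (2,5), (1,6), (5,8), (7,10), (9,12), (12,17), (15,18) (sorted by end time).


Greedy: pick earliest-ending, then skip overlaps.
Selected (4 activities): [(2, 5), (5, 8), (9, 12), (12, 17)]


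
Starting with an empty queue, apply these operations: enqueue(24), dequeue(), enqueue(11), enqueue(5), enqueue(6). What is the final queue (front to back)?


enqueue(24) -> [24]
dequeue() returns 24 -> []
enqueue(11) -> [11]
enqueue(5) -> [11, 5]
enqueue(6) -> [11, 5, 6]
Final queue (front to back): [11, 5, 6]


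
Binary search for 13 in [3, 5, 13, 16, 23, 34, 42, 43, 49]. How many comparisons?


Search for 13:
[0,8] mid=4 arr[4]=23
[0,3] mid=1 arr[1]=5
[2,3] mid=2 arr[2]=13
Total: 3 comparisons


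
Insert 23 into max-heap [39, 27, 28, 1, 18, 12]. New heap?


Append 23: [39, 27, 28, 1, 18, 12, 23]
Bubble up: no swaps needed
Result: [39, 27, 28, 1, 18, 12, 23]


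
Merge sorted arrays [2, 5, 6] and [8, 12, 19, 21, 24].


Compare heads, take smaller each step.
Merged: [2, 5, 6, 8, 12, 19, 21, 24]


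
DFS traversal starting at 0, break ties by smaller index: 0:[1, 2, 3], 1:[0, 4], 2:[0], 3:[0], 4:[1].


DFS stack-based: start with [0]
Visit order: [0, 1, 4, 2, 3]


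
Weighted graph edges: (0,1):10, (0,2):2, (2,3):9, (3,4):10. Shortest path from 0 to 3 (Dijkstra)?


Dijkstra from 0:
Distances: {0: 0, 1: 10, 2: 2, 3: 11, 4: 21}
Shortest distance to 3 = 11, path = [0, 2, 3]


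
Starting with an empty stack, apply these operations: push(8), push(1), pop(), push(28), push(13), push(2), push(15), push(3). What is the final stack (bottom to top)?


push(8) -> [8]
push(1) -> [8, 1]
pop() returns 1 -> [8]
push(28) -> [8, 28]
push(13) -> [8, 28, 13]
push(2) -> [8, 28, 13, 2]
push(15) -> [8, 28, 13, 2, 15]
push(3) -> [8, 28, 13, 2, 15, 3]
Final stack (bottom to top): [8, 28, 13, 2, 15, 3]


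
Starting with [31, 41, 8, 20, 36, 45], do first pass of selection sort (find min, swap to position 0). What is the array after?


After one pass: [8, 41, 31, 20, 36, 45]


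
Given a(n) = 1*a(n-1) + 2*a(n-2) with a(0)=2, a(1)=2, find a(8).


Build bottom-up:
...a(6)=86, a(7)=170, a(8)=1*170+2*86=342


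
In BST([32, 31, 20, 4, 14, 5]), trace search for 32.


BST root = 32
Search for 32: compare at each node
Path: [32]


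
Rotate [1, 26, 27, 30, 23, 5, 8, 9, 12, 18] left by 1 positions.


Left rotate by 1: [26, 27, 30, 23, 5, 8, 9, 12, 18, 1]


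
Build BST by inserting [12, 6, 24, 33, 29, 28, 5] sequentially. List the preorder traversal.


Root = 12; build tree by BST insertion.
Preorder traversal: [12, 6, 5, 24, 33, 29, 28]


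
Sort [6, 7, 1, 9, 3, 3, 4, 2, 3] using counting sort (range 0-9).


Count array: [0, 1, 1, 3, 1, 0, 1, 1, 0, 1]
Reconstruct: [1, 2, 3, 3, 3, 4, 6, 7, 9]


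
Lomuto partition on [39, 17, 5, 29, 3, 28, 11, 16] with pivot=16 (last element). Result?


Elements <= 16 go left of pivot.
Result: [5, 3, 11, 16, 17, 28, 39, 29], pivot at index 3


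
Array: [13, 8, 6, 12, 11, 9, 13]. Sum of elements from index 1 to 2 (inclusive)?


Prefix sums: [0, 13, 21, 27, 39, 50, 59, 72]
Sum[1..2] = prefix[3] - prefix[1] = 27 - 13 = 14


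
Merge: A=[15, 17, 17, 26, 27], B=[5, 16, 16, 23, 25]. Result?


Compare heads, take smaller each step.
Merged: [5, 15, 16, 16, 17, 17, 23, 25, 26, 27]


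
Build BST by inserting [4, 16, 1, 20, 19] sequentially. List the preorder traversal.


Root = 4; build tree by BST insertion.
Preorder traversal: [4, 1, 16, 20, 19]


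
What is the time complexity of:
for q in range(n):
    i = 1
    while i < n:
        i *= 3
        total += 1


Per nesting level: O(n) * O(log n) = O(n log n)
Complexity: O(n log n)


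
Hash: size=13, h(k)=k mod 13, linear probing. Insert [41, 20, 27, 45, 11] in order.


Insertions: 41->slot 2; 20->slot 7; 27->slot 1; 45->slot 6; 11->slot 11
Table: [None, 27, 41, None, None, None, 45, 20, None, None, None, 11, None]


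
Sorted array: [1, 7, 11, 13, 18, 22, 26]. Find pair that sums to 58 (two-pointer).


Two pointers: lo=0, hi=6
No pair sums to 58


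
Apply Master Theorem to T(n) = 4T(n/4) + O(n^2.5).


a=4, b=4, c=2.5. log_4(4)=1 < c=2.5. Case 3: O(n^c) = O(n^2.500)
Complexity: O(n^2.500)


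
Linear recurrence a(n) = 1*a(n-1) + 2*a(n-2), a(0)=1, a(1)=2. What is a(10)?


Build bottom-up:
...a(8)=256, a(9)=512, a(10)=1*512+2*256=1024


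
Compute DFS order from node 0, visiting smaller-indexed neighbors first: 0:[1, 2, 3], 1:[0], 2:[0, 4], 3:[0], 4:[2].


DFS stack-based: start with [0]
Visit order: [0, 1, 2, 4, 3]


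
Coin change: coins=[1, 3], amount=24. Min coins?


dp[0]=0; dp[i]=1+min(dp[i-c] for c in coins)
...dp[19]=7, dp[20]=8, dp[21]=7, dp[22]=8, dp[23]=9, dp[24]=8
Minimum coins for 24 = 8


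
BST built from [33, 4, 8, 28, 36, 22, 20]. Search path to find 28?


BST root = 33
Search for 28: compare at each node
Path: [33, 4, 8, 28]


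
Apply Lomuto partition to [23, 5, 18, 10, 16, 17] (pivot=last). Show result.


Elements <= 17 go left of pivot.
Result: [5, 10, 16, 17, 18, 23], pivot at index 3


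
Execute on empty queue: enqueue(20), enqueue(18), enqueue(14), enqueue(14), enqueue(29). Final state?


enqueue(20) -> [20]
enqueue(18) -> [20, 18]
enqueue(14) -> [20, 18, 14]
enqueue(14) -> [20, 18, 14, 14]
enqueue(29) -> [20, 18, 14, 14, 29]
Final queue (front to back): [20, 18, 14, 14, 29]


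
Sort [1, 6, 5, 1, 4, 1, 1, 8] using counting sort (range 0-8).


Count array: [0, 4, 0, 0, 1, 1, 1, 0, 1]
Reconstruct: [1, 1, 1, 1, 4, 5, 6, 8]


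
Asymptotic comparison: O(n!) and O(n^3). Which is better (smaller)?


cubic grows slower than factorial
O(n^3) is asymptotically smaller; O(n!) grows faster


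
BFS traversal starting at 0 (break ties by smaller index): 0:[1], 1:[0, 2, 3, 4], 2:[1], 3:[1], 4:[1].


BFS queue: start with [0]
Visit order: [0, 1, 2, 3, 4]


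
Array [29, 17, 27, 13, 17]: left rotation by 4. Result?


Left rotate by 4: [17, 29, 17, 27, 13]


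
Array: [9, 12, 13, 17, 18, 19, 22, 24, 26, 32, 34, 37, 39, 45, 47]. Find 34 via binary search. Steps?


Search for 34:
[0,14] mid=7 arr[7]=24
[8,14] mid=11 arr[11]=37
[8,10] mid=9 arr[9]=32
[10,10] mid=10 arr[10]=34
Total: 4 comparisons


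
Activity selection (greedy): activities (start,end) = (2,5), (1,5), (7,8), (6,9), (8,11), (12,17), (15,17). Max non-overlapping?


Greedy: pick earliest-ending, then skip overlaps.
Selected (4 activities): [(2, 5), (7, 8), (8, 11), (12, 17)]


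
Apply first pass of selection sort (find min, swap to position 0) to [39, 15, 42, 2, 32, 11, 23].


After one pass: [2, 15, 42, 39, 32, 11, 23]


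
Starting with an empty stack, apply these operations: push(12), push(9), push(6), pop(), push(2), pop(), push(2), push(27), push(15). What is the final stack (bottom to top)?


push(12) -> [12]
push(9) -> [12, 9]
push(6) -> [12, 9, 6]
pop() returns 6 -> [12, 9]
push(2) -> [12, 9, 2]
pop() returns 2 -> [12, 9]
push(2) -> [12, 9, 2]
push(27) -> [12, 9, 2, 27]
push(15) -> [12, 9, 2, 27, 15]
Final stack (bottom to top): [12, 9, 2, 27, 15]


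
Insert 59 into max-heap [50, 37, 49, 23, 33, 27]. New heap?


Append 59: [50, 37, 49, 23, 33, 27, 59]
Bubble up: swap idx 6(59) with idx 2(49); swap idx 2(59) with idx 0(50)
Result: [59, 37, 50, 23, 33, 27, 49]


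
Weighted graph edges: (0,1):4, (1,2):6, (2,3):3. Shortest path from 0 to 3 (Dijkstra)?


Dijkstra from 0:
Distances: {0: 0, 1: 4, 2: 10, 3: 13}
Shortest distance to 3 = 13, path = [0, 1, 2, 3]


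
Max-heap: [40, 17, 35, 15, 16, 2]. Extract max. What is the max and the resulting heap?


Max = 40
Replace root with last, heapify down
Resulting heap: [35, 17, 2, 15, 16]


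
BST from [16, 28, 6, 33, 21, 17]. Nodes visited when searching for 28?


BST root = 16
Search for 28: compare at each node
Path: [16, 28]


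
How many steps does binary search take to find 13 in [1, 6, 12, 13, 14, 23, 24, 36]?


Search for 13:
[0,7] mid=3 arr[3]=13
Total: 1 comparisons


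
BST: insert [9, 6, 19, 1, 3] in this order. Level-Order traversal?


Root = 9; build tree by BST insertion.
Level-Order traversal: [9, 6, 19, 1, 3]


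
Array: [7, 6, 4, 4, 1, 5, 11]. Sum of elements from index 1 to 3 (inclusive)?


Prefix sums: [0, 7, 13, 17, 21, 22, 27, 38]
Sum[1..3] = prefix[4] - prefix[1] = 21 - 7 = 14


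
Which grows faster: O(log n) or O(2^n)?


logarithmic grows slower than exponential
O(log n) is asymptotically smaller; O(2^n) grows faster


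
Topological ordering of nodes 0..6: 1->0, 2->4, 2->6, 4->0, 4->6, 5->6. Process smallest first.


Kahn's algorithm, process smallest node first
Order: [1, 2, 3, 4, 0, 5, 6]


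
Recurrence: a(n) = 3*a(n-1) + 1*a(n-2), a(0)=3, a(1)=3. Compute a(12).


Build bottom-up:
...a(10)=167421, a(11)=552954, a(12)=3*552954+1*167421=1826283


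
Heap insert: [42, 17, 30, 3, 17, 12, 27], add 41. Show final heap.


Append 41: [42, 17, 30, 3, 17, 12, 27, 41]
Bubble up: swap idx 7(41) with idx 3(3); swap idx 3(41) with idx 1(17)
Result: [42, 41, 30, 17, 17, 12, 27, 3]


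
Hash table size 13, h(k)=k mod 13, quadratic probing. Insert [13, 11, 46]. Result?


Insertions: 13->slot 0; 11->slot 11; 46->slot 7
Table: [13, None, None, None, None, None, None, 46, None, None, None, 11, None]


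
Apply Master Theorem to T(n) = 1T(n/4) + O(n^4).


a=1, b=4, c=4. log_4(1)=0 < c=4. Case 3: O(n^c) = O(n^4)
Complexity: O(n^4)


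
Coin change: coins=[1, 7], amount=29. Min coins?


dp[0]=0; dp[i]=1+min(dp[i-c] for c in coins)
...dp[24]=6, dp[25]=7, dp[26]=8, dp[27]=9, dp[28]=4, dp[29]=5
Minimum coins for 29 = 5


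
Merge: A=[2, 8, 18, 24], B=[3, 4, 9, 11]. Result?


Compare heads, take smaller each step.
Merged: [2, 3, 4, 8, 9, 11, 18, 24]


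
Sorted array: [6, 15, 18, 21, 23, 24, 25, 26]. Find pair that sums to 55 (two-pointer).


Two pointers: lo=0, hi=7
No pair sums to 55


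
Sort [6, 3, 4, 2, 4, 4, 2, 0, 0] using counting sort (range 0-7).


Count array: [2, 0, 2, 1, 3, 0, 1, 0]
Reconstruct: [0, 0, 2, 2, 3, 4, 4, 4, 6]


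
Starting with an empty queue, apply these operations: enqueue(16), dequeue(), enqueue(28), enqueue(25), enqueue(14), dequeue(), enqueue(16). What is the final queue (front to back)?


enqueue(16) -> [16]
dequeue() returns 16 -> []
enqueue(28) -> [28]
enqueue(25) -> [28, 25]
enqueue(14) -> [28, 25, 14]
dequeue() returns 28 -> [25, 14]
enqueue(16) -> [25, 14, 16]
Final queue (front to back): [25, 14, 16]


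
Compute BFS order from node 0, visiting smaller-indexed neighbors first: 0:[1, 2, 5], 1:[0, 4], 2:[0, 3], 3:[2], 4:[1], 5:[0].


BFS queue: start with [0]
Visit order: [0, 1, 2, 5, 4, 3]


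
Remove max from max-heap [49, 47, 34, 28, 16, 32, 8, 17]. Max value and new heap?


Max = 49
Replace root with last, heapify down
Resulting heap: [47, 28, 34, 17, 16, 32, 8]


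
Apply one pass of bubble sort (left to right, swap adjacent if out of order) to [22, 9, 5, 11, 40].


After one pass: [9, 5, 11, 22, 40]


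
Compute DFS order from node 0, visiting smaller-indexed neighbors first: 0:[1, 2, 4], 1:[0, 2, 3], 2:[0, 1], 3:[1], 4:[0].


DFS stack-based: start with [0]
Visit order: [0, 1, 2, 3, 4]


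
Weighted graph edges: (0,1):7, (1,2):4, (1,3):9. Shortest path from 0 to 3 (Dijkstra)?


Dijkstra from 0:
Distances: {0: 0, 1: 7, 2: 11, 3: 16}
Shortest distance to 3 = 16, path = [0, 1, 3]


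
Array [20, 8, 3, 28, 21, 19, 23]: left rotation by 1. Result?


Left rotate by 1: [8, 3, 28, 21, 19, 23, 20]


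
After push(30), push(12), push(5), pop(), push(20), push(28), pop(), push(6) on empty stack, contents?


push(30) -> [30]
push(12) -> [30, 12]
push(5) -> [30, 12, 5]
pop() returns 5 -> [30, 12]
push(20) -> [30, 12, 20]
push(28) -> [30, 12, 20, 28]
pop() returns 28 -> [30, 12, 20]
push(6) -> [30, 12, 20, 6]
Final stack (bottom to top): [30, 12, 20, 6]


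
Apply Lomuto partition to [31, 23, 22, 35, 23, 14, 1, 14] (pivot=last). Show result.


Elements <= 14 go left of pivot.
Result: [14, 1, 14, 35, 23, 31, 23, 22], pivot at index 2


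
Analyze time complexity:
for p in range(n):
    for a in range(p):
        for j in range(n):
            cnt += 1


Per nesting level: O(n) * O(n) [triangular over p] * O(n) = O(n^3)
Complexity: O(n^3)


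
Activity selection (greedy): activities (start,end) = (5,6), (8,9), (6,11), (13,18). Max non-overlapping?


Greedy: pick earliest-ending, then skip overlaps.
Selected (3 activities): [(5, 6), (8, 9), (13, 18)]


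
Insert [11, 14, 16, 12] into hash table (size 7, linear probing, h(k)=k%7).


Insertions: 11->slot 4; 14->slot 0; 16->slot 2; 12->slot 5
Table: [14, None, 16, None, 11, 12, None]


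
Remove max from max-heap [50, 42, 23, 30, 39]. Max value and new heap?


Max = 50
Replace root with last, heapify down
Resulting heap: [42, 39, 23, 30]


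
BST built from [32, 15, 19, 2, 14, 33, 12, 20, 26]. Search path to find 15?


BST root = 32
Search for 15: compare at each node
Path: [32, 15]


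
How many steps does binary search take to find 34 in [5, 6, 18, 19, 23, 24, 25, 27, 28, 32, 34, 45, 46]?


Search for 34:
[0,12] mid=6 arr[6]=25
[7,12] mid=9 arr[9]=32
[10,12] mid=11 arr[11]=45
[10,10] mid=10 arr[10]=34
Total: 4 comparisons


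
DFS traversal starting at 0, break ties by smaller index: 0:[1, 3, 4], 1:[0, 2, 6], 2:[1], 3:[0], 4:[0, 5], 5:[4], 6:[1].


DFS stack-based: start with [0]
Visit order: [0, 1, 2, 6, 3, 4, 5]


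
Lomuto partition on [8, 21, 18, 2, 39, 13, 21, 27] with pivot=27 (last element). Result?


Elements <= 27 go left of pivot.
Result: [8, 21, 18, 2, 13, 21, 27, 39], pivot at index 6


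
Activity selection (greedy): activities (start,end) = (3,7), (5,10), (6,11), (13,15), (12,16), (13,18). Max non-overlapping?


Greedy: pick earliest-ending, then skip overlaps.
Selected (2 activities): [(3, 7), (13, 15)]


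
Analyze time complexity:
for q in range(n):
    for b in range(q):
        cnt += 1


Per nesting level: O(n) * O(n) [triangular over q] = O(n^2)
Complexity: O(n^2)


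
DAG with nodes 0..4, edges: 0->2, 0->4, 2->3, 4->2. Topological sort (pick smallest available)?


Kahn's algorithm, process smallest node first
Order: [0, 1, 4, 2, 3]


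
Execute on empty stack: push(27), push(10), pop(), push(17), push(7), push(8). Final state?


push(27) -> [27]
push(10) -> [27, 10]
pop() returns 10 -> [27]
push(17) -> [27, 17]
push(7) -> [27, 17, 7]
push(8) -> [27, 17, 7, 8]
Final stack (bottom to top): [27, 17, 7, 8]


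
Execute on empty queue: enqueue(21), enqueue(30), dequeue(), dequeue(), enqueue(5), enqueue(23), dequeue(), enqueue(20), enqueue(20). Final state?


enqueue(21) -> [21]
enqueue(30) -> [21, 30]
dequeue() returns 21 -> [30]
dequeue() returns 30 -> []
enqueue(5) -> [5]
enqueue(23) -> [5, 23]
dequeue() returns 5 -> [23]
enqueue(20) -> [23, 20]
enqueue(20) -> [23, 20, 20]
Final queue (front to back): [23, 20, 20]


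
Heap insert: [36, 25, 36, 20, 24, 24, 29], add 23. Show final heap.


Append 23: [36, 25, 36, 20, 24, 24, 29, 23]
Bubble up: swap idx 7(23) with idx 3(20)
Result: [36, 25, 36, 23, 24, 24, 29, 20]


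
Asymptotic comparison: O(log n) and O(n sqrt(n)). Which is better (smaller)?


logarithmic grows slower than n^1.5
O(log n) is asymptotically smaller; O(n sqrt(n)) grows faster


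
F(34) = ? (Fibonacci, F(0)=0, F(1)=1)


F(n)=F(n-1)+F(n-2)
...F(32)=2178309, F(33)=3524578, F(34)=5702887


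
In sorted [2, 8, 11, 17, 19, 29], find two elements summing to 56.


Two pointers: lo=0, hi=5
No pair sums to 56


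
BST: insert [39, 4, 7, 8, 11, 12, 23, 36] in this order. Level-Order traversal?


Root = 39; build tree by BST insertion.
Level-Order traversal: [39, 4, 7, 8, 11, 12, 23, 36]


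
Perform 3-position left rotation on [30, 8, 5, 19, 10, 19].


Left rotate by 3: [19, 10, 19, 30, 8, 5]


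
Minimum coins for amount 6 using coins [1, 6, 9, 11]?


dp[0]=0; dp[i]=1+min(dp[i-c] for c in coins)
...dp[1]=1, dp[2]=2, dp[3]=3, dp[4]=4, dp[5]=5, dp[6]=1
Minimum coins for 6 = 1


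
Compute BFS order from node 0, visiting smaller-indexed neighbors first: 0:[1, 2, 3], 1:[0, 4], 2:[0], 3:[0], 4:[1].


BFS queue: start with [0]
Visit order: [0, 1, 2, 3, 4]


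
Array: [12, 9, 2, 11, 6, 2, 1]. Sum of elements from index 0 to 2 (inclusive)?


Prefix sums: [0, 12, 21, 23, 34, 40, 42, 43]
Sum[0..2] = prefix[3] - prefix[0] = 23 - 0 = 23


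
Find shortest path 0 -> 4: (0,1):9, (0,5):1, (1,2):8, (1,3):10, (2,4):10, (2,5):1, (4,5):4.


Dijkstra from 0:
Distances: {0: 0, 1: 9, 2: 2, 3: 19, 4: 5, 5: 1}
Shortest distance to 4 = 5, path = [0, 5, 4]


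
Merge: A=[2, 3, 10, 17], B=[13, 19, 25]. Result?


Compare heads, take smaller each step.
Merged: [2, 3, 10, 13, 17, 19, 25]


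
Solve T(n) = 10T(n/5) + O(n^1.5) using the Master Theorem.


a=10, b=5, c=1.5. log_5(10)=1.431 < c=1.5. Case 3: O(n^c) = O(n^1.500)
Complexity: O(n^1.500)


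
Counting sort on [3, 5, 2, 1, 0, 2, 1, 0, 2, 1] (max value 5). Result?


Count array: [2, 3, 3, 1, 0, 1]
Reconstruct: [0, 0, 1, 1, 1, 2, 2, 2, 3, 5]


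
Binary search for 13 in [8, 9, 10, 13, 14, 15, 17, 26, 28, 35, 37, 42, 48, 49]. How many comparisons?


Search for 13:
[0,13] mid=6 arr[6]=17
[0,5] mid=2 arr[2]=10
[3,5] mid=4 arr[4]=14
[3,3] mid=3 arr[3]=13
Total: 4 comparisons


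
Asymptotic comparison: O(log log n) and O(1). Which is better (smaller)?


constant grows slower than double-logarithmic
O(1) is asymptotically smaller; O(log log n) grows faster


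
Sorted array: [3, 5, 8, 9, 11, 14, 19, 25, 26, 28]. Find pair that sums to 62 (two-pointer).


Two pointers: lo=0, hi=9
No pair sums to 62


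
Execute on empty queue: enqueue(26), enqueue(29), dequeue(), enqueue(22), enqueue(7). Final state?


enqueue(26) -> [26]
enqueue(29) -> [26, 29]
dequeue() returns 26 -> [29]
enqueue(22) -> [29, 22]
enqueue(7) -> [29, 22, 7]
Final queue (front to back): [29, 22, 7]


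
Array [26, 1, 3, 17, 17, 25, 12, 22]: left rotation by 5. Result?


Left rotate by 5: [25, 12, 22, 26, 1, 3, 17, 17]


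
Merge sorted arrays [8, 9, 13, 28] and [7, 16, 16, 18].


Compare heads, take smaller each step.
Merged: [7, 8, 9, 13, 16, 16, 18, 28]


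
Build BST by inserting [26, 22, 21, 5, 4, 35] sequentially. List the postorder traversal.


Root = 26; build tree by BST insertion.
Postorder traversal: [4, 5, 21, 22, 35, 26]


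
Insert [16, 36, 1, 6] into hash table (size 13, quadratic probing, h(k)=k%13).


Insertions: 16->slot 3; 36->slot 10; 1->slot 1; 6->slot 6
Table: [None, 1, None, 16, None, None, 6, None, None, None, 36, None, None]


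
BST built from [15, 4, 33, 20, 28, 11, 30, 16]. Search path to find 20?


BST root = 15
Search for 20: compare at each node
Path: [15, 33, 20]


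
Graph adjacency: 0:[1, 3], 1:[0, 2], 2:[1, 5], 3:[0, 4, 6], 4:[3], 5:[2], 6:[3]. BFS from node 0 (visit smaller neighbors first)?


BFS queue: start with [0]
Visit order: [0, 1, 3, 2, 4, 6, 5]


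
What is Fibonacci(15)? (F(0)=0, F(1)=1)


F(n)=F(n-1)+F(n-2)
...F(13)=233, F(14)=377, F(15)=610


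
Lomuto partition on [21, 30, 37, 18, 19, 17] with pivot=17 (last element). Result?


Elements <= 17 go left of pivot.
Result: [17, 30, 37, 18, 19, 21], pivot at index 0


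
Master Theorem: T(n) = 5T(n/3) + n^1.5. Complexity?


a=5, b=3, c=1.5. log_3(5)=1.465 < c=1.5. Case 3: O(n^c) = O(n^1.500)
Complexity: O(n^1.500)


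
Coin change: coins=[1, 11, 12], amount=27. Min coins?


dp[0]=0; dp[i]=1+min(dp[i-c] for c in coins)
...dp[22]=2, dp[23]=2, dp[24]=2, dp[25]=3, dp[26]=4, dp[27]=5
Minimum coins for 27 = 5


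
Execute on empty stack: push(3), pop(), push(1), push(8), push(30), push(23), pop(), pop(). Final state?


push(3) -> [3]
pop() returns 3 -> []
push(1) -> [1]
push(8) -> [1, 8]
push(30) -> [1, 8, 30]
push(23) -> [1, 8, 30, 23]
pop() returns 23 -> [1, 8, 30]
pop() returns 30 -> [1, 8]
Final stack (bottom to top): [1, 8]


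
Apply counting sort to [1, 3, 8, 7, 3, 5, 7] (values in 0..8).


Count array: [0, 1, 0, 2, 0, 1, 0, 2, 1]
Reconstruct: [1, 3, 3, 5, 7, 7, 8]


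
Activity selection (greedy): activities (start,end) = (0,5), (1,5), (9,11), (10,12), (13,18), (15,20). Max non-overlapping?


Greedy: pick earliest-ending, then skip overlaps.
Selected (3 activities): [(0, 5), (9, 11), (13, 18)]


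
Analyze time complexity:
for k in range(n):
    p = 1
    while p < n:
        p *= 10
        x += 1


Per nesting level: O(n) * O(log n) = O(n log n)
Complexity: O(n log n)


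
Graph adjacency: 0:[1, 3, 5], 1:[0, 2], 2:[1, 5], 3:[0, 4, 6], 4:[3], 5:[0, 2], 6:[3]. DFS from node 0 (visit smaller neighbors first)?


DFS stack-based: start with [0]
Visit order: [0, 1, 2, 5, 3, 4, 6]


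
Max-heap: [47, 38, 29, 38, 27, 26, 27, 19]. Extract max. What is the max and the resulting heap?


Max = 47
Replace root with last, heapify down
Resulting heap: [38, 38, 29, 19, 27, 26, 27]


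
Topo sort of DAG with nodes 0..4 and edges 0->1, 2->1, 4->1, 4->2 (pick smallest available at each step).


Kahn's algorithm, process smallest node first
Order: [0, 3, 4, 2, 1]


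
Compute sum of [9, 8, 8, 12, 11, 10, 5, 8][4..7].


Prefix sums: [0, 9, 17, 25, 37, 48, 58, 63, 71]
Sum[4..7] = prefix[8] - prefix[4] = 71 - 37 = 34


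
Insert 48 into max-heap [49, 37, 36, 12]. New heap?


Append 48: [49, 37, 36, 12, 48]
Bubble up: swap idx 4(48) with idx 1(37)
Result: [49, 48, 36, 12, 37]


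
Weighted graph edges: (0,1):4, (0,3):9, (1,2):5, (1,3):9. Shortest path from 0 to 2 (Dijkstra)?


Dijkstra from 0:
Distances: {0: 0, 1: 4, 2: 9, 3: 9}
Shortest distance to 2 = 9, path = [0, 1, 2]


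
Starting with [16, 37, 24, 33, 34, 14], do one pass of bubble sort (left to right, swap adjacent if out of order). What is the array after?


After one pass: [16, 24, 33, 34, 14, 37]


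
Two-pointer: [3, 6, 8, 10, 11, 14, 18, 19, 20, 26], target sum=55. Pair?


Two pointers: lo=0, hi=9
No pair sums to 55


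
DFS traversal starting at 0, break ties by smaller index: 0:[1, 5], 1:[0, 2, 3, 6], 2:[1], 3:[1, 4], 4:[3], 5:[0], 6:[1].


DFS stack-based: start with [0]
Visit order: [0, 1, 2, 3, 4, 6, 5]


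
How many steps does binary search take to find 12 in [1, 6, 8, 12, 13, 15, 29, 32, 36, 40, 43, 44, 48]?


Search for 12:
[0,12] mid=6 arr[6]=29
[0,5] mid=2 arr[2]=8
[3,5] mid=4 arr[4]=13
[3,3] mid=3 arr[3]=12
Total: 4 comparisons


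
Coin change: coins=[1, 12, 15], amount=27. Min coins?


dp[0]=0; dp[i]=1+min(dp[i-c] for c in coins)
...dp[22]=8, dp[23]=9, dp[24]=2, dp[25]=3, dp[26]=4, dp[27]=2
Minimum coins for 27 = 2


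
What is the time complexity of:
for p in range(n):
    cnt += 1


Per nesting level: O(n) = O(n)
Complexity: O(n)


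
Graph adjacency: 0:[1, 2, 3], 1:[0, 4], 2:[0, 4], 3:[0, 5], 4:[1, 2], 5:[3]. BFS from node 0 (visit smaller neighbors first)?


BFS queue: start with [0]
Visit order: [0, 1, 2, 3, 4, 5]


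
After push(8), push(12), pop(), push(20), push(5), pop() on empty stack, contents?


push(8) -> [8]
push(12) -> [8, 12]
pop() returns 12 -> [8]
push(20) -> [8, 20]
push(5) -> [8, 20, 5]
pop() returns 5 -> [8, 20]
Final stack (bottom to top): [8, 20]


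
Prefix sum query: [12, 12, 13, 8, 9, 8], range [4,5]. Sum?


Prefix sums: [0, 12, 24, 37, 45, 54, 62]
Sum[4..5] = prefix[6] - prefix[4] = 62 - 45 = 17


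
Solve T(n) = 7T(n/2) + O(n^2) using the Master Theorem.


a=7, b=2, c=2. log_2(7)=2.807 > c=2. Case 1: O(n^log_b(a)) = O(n^2.807)
Complexity: O(n^2.807)


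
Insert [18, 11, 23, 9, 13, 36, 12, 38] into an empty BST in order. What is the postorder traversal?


Root = 18; build tree by BST insertion.
Postorder traversal: [9, 12, 13, 11, 38, 36, 23, 18]


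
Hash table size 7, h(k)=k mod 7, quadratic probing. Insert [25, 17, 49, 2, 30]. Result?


Insertions: 25->slot 4; 17->slot 3; 49->slot 0; 2->slot 2; 30->slot 6
Table: [49, None, 2, 17, 25, None, 30]


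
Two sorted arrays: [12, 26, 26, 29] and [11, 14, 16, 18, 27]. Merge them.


Compare heads, take smaller each step.
Merged: [11, 12, 14, 16, 18, 26, 26, 27, 29]


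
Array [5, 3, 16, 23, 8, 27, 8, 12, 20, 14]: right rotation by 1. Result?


Right rotate by 1: [14, 5, 3, 16, 23, 8, 27, 8, 12, 20]


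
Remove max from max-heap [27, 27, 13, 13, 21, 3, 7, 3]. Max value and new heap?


Max = 27
Replace root with last, heapify down
Resulting heap: [27, 21, 13, 13, 3, 3, 7]


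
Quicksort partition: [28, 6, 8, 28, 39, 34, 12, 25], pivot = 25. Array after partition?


Elements <= 25 go left of pivot.
Result: [6, 8, 12, 25, 39, 34, 28, 28], pivot at index 3


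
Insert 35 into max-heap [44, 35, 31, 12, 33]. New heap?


Append 35: [44, 35, 31, 12, 33, 35]
Bubble up: swap idx 5(35) with idx 2(31)
Result: [44, 35, 35, 12, 33, 31]


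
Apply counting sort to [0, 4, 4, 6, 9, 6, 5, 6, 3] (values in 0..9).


Count array: [1, 0, 0, 1, 2, 1, 3, 0, 0, 1]
Reconstruct: [0, 3, 4, 4, 5, 6, 6, 6, 9]


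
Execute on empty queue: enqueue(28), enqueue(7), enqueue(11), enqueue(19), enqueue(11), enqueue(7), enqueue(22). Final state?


enqueue(28) -> [28]
enqueue(7) -> [28, 7]
enqueue(11) -> [28, 7, 11]
enqueue(19) -> [28, 7, 11, 19]
enqueue(11) -> [28, 7, 11, 19, 11]
enqueue(7) -> [28, 7, 11, 19, 11, 7]
enqueue(22) -> [28, 7, 11, 19, 11, 7, 22]
Final queue (front to back): [28, 7, 11, 19, 11, 7, 22]


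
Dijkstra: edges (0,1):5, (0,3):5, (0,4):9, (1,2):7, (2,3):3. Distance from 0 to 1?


Dijkstra from 0:
Distances: {0: 0, 1: 5, 2: 8, 3: 5, 4: 9}
Shortest distance to 1 = 5, path = [0, 1]


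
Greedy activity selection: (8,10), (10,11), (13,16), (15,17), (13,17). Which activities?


Greedy: pick earliest-ending, then skip overlaps.
Selected (3 activities): [(8, 10), (10, 11), (13, 16)]


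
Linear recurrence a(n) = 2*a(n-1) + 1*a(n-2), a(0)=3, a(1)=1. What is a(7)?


Build bottom-up:
...a(5)=65, a(6)=157, a(7)=2*157+1*65=379


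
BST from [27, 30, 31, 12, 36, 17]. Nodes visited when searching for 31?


BST root = 27
Search for 31: compare at each node
Path: [27, 30, 31]


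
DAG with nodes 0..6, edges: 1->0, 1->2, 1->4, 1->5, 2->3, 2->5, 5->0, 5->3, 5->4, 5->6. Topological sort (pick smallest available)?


Kahn's algorithm, process smallest node first
Order: [1, 2, 5, 0, 3, 4, 6]


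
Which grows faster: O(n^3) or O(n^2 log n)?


n^2 log n grows slower than cubic
O(n^2 log n) is asymptotically smaller; O(n^3) grows faster


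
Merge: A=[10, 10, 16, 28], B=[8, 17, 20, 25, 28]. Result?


Compare heads, take smaller each step.
Merged: [8, 10, 10, 16, 17, 20, 25, 28, 28]


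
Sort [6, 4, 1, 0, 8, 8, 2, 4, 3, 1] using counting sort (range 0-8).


Count array: [1, 2, 1, 1, 2, 0, 1, 0, 2]
Reconstruct: [0, 1, 1, 2, 3, 4, 4, 6, 8, 8]


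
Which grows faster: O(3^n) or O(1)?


constant grows slower than exponential (base 3)
O(1) is asymptotically smaller; O(3^n) grows faster


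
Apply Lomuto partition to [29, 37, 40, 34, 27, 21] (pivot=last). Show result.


Elements <= 21 go left of pivot.
Result: [21, 37, 40, 34, 27, 29], pivot at index 0


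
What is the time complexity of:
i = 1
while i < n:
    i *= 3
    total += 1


Per nesting level: O(log n) = O(log n)
Complexity: O(log n)


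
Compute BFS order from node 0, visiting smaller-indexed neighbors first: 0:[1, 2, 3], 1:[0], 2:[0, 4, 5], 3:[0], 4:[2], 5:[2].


BFS queue: start with [0]
Visit order: [0, 1, 2, 3, 4, 5]


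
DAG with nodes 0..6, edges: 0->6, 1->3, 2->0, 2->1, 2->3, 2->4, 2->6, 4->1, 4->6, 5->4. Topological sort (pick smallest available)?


Kahn's algorithm, process smallest node first
Order: [2, 0, 5, 4, 1, 3, 6]


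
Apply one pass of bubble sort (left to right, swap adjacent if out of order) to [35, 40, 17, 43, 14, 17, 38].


After one pass: [35, 17, 40, 14, 17, 38, 43]


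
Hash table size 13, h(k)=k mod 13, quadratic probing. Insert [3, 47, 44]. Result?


Insertions: 3->slot 3; 47->slot 8; 44->slot 5
Table: [None, None, None, 3, None, 44, None, None, 47, None, None, None, None]


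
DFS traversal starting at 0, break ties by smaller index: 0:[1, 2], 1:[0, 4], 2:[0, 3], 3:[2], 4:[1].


DFS stack-based: start with [0]
Visit order: [0, 1, 4, 2, 3]
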